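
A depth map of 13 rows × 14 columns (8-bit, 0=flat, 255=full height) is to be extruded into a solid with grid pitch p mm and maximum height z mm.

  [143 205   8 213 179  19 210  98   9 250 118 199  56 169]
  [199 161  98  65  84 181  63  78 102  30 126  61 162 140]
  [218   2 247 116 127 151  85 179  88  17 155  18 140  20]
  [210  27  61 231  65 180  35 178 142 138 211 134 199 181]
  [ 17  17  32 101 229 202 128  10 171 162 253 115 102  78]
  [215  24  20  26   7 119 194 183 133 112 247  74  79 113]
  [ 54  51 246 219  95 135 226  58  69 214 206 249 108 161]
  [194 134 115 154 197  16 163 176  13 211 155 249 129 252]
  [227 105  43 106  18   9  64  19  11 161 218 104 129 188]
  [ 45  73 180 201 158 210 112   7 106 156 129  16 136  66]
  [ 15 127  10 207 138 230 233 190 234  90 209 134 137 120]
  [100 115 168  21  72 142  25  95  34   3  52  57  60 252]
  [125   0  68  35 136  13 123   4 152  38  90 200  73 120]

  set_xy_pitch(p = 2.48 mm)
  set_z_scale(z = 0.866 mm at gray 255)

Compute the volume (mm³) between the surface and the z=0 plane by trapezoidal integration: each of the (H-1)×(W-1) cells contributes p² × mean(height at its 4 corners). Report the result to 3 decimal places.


389.312

height_mm = gray/255 × 0.866; cell vol = 2.48² × mean(4 corners)
unit = 2.48² × 0.866 / (4×255) = 0.00522181 mm³ per gray-sum
row 0: Σ corner-gray over 13 cells = 6201  → 32.3804
row 1: Σ corner-gray over 13 cells = 5649  → 29.4980
row 2: Σ corner-gray over 13 cells = 6481  → 33.8426
row 3: Σ corner-gray over 13 cells = 6732  → 35.1532
row 4: Σ corner-gray over 13 cells = 5903  → 30.8243
row 5: Σ corner-gray over 13 cells = 6731  → 35.1480
row 6: Σ corner-gray over 13 cells = 7837  → 40.9233
row 7: Σ corner-gray over 13 cells = 6259  → 32.6833
row 8: Σ corner-gray over 13 cells = 5468  → 28.5529
row 9: Σ corner-gray over 13 cells = 7092  → 37.0331
row 10: Σ corner-gray over 13 cells = 6053  → 31.6076
row 11: Σ corner-gray over 13 cells = 4149  → 21.6653
Σ rows: total corner-gray = 74555  → 389.3121 mm³


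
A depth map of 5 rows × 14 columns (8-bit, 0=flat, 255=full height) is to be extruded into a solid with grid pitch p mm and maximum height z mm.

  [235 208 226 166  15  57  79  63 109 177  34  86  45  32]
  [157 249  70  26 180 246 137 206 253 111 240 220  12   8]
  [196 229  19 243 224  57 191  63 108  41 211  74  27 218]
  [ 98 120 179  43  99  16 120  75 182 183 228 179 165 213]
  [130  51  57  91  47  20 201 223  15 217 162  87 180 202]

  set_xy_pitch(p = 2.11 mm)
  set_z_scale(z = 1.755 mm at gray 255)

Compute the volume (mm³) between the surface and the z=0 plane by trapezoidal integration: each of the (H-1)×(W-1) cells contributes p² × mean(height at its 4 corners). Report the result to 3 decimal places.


height_mm = gray/255 × 1.755; cell vol = 2.11² × mean(4 corners)
unit = 2.11² × 1.755 / (4×255) = 0.00766023 mm³ per gray-sum
row 0: Σ corner-gray over 13 cells = 6862  → 52.5645
row 1: Σ corner-gray over 13 cells = 7453  → 57.0917
row 2: Σ corner-gray over 13 cells = 6877  → 52.6794
row 3: Σ corner-gray over 13 cells = 6523  → 49.9677
Σ rows: total corner-gray = 27715  → 212.3033 mm³

212.303


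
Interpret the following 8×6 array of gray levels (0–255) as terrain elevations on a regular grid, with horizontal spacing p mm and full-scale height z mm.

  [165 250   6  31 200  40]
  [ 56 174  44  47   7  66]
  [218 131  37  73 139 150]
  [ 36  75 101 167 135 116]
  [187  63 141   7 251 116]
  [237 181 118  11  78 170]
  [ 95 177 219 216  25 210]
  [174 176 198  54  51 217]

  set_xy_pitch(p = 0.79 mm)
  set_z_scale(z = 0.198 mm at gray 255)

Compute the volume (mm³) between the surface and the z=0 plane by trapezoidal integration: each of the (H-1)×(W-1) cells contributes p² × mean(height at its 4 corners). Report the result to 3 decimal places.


1.976

height_mm = gray/255 × 0.198; cell vol = 0.79² × mean(4 corners)
unit = 0.79² × 0.198 / (4×255) = 0.000121149 mm³ per gray-sum
row 0: Σ corner-gray over 5 cells = 1845  → 0.2235
row 1: Σ corner-gray over 5 cells = 1794  → 0.2173
row 2: Σ corner-gray over 5 cells = 2236  → 0.2709
row 3: Σ corner-gray over 5 cells = 2335  → 0.2829
row 4: Σ corner-gray over 5 cells = 2410  → 0.2920
row 5: Σ corner-gray over 5 cells = 2762  → 0.3346
row 6: Σ corner-gray over 5 cells = 2928  → 0.3547
Σ rows: total corner-gray = 16310  → 1.9759 mm³


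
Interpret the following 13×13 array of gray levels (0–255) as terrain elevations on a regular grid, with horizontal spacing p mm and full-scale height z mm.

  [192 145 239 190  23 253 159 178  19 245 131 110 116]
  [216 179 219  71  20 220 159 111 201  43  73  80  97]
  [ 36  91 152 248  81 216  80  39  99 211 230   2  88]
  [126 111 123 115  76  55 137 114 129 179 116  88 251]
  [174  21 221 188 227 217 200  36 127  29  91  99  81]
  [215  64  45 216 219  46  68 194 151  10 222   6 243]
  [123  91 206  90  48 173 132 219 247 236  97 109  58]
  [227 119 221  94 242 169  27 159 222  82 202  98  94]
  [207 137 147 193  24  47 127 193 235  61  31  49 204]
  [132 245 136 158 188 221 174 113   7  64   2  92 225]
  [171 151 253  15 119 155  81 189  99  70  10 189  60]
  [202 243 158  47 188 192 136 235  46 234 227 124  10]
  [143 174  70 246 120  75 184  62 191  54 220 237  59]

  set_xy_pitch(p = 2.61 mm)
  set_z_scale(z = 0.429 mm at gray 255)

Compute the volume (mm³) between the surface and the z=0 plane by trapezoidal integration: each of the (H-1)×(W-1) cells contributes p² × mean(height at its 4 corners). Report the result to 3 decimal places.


height_mm = gray/255 × 0.429; cell vol = 2.61² × mean(4 corners)
unit = 2.61² × 0.429 / (4×255) = 0.00286509 mm³ per gray-sum
row 0: Σ corner-gray over 12 cells = 6757  → 19.3594
row 1: Σ corner-gray over 12 cells = 6087  → 17.4398
row 2: Σ corner-gray over 12 cells = 5885  → 16.8610
row 3: Σ corner-gray over 12 cells = 6030  → 17.2765
row 4: Σ corner-gray over 12 cells = 6107  → 17.4971
row 5: Σ corner-gray over 12 cells = 6417  → 18.3853
row 6: Σ corner-gray over 12 cells = 7068  → 20.2504
row 7: Σ corner-gray over 12 cells = 6490  → 18.5944
row 8: Σ corner-gray over 12 cells = 6056  → 17.3510
row 9: Σ corner-gray over 12 cells = 6050  → 17.3338
row 10: Σ corner-gray over 12 cells = 6765  → 19.3823
row 11: Σ corner-gray over 12 cells = 7340  → 21.0298
Σ rows: total corner-gray = 77052  → 220.7608 mm³

220.761


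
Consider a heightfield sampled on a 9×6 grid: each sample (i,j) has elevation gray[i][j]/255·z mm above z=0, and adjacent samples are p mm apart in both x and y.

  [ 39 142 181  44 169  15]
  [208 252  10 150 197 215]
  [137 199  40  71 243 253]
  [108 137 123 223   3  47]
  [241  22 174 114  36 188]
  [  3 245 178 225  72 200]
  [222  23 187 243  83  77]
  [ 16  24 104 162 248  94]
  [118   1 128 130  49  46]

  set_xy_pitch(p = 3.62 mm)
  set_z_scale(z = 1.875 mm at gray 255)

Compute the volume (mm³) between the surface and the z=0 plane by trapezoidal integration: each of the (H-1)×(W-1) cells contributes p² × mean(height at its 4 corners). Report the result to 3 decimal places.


507.699

height_mm = gray/255 × 1.875; cell vol = 3.62² × mean(4 corners)
unit = 3.62² × 1.875 / (4×255) = 0.024089 mm³ per gray-sum
row 0: Σ corner-gray over 5 cells = 2767  → 66.6542
row 1: Σ corner-gray over 5 cells = 3137  → 75.5671
row 2: Σ corner-gray over 5 cells = 2623  → 63.1854
row 3: Σ corner-gray over 5 cells = 2248  → 54.1520
row 4: Σ corner-gray over 5 cells = 2764  → 66.5819
row 5: Σ corner-gray over 5 cells = 3014  → 72.6042
row 6: Σ corner-gray over 5 cells = 2557  → 61.5955
row 7: Σ corner-gray over 5 cells = 1966  → 47.3589
Σ rows: total corner-gray = 21076  → 507.6991 mm³


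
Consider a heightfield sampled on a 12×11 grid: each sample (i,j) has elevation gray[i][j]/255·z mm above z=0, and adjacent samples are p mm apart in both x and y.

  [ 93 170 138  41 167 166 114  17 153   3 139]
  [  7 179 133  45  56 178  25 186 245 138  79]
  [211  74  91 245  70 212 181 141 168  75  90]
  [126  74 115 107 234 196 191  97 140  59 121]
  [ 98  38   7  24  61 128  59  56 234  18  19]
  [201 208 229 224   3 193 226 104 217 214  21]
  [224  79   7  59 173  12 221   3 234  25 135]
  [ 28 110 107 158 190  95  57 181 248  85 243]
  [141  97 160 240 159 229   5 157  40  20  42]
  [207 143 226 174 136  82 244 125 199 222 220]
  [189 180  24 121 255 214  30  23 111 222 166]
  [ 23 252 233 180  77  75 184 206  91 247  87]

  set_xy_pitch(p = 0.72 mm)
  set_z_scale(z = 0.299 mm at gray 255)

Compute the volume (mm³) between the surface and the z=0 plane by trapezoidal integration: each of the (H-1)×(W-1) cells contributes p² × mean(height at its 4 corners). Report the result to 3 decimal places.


8.757

height_mm = gray/255 × 0.299; cell vol = 0.72² × mean(4 corners)
unit = 0.72² × 0.299 / (4×255) = 0.000151962 mm³ per gray-sum
row 0: Σ corner-gray over 10 cells = 4626  → 0.7030
row 1: Σ corner-gray over 10 cells = 5271  → 0.8010
row 2: Σ corner-gray over 10 cells = 5488  → 0.8340
row 3: Σ corner-gray over 10 cells = 4040  → 0.6139
row 4: Σ corner-gray over 10 cells = 4825  → 0.7332
row 5: Σ corner-gray over 10 cells = 5443  → 0.8271
row 6: Σ corner-gray over 10 cells = 4718  → 0.7170
row 7: Σ corner-gray over 10 cells = 5130  → 0.7796
row 8: Σ corner-gray over 10 cells = 5926  → 0.9005
row 9: Σ corner-gray over 10 cells = 6244  → 0.9489
row 10: Σ corner-gray over 10 cells = 5915  → 0.8989
Σ rows: total corner-gray = 57626  → 8.7570 mm³


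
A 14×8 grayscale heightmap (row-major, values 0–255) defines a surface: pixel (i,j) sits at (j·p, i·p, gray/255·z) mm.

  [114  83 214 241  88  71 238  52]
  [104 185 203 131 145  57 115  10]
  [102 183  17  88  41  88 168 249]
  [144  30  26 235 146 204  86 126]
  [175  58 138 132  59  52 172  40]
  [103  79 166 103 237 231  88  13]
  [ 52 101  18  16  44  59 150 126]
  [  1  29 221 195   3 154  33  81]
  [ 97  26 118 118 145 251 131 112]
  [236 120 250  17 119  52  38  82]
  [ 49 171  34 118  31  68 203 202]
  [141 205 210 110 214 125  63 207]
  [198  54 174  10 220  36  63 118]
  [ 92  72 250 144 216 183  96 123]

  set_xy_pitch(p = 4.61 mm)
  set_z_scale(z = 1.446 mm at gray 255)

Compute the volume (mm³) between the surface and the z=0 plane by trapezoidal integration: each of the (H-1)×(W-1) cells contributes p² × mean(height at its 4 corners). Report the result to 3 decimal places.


1278.300

height_mm = gray/255 × 1.446; cell vol = 4.61² × mean(4 corners)
unit = 4.61² × 1.446 / (4×255) = 0.030128 mm³ per gray-sum
row 0: Σ corner-gray over 7 cells = 3822  → 115.1491
row 1: Σ corner-gray over 7 cells = 3307  → 99.6332
row 2: Σ corner-gray over 7 cells = 3245  → 97.7653
row 3: Σ corner-gray over 7 cells = 3161  → 95.2345
row 4: Σ corner-gray over 7 cells = 3361  → 101.2601
row 5: Σ corner-gray over 7 cells = 2878  → 86.7083
row 6: Σ corner-gray over 7 cells = 2306  → 69.4751
row 7: Σ corner-gray over 7 cells = 3139  → 94.5717
row 8: Σ corner-gray over 7 cells = 3297  → 99.3319
row 9: Σ corner-gray over 7 cells = 3011  → 90.7153
row 10: Σ corner-gray over 7 cells = 3703  → 111.5639
row 11: Σ corner-gray over 7 cells = 3632  → 109.4248
row 12: Σ corner-gray over 7 cells = 3567  → 107.4665
Σ rows: total corner-gray = 42429  → 1278.2999 mm³


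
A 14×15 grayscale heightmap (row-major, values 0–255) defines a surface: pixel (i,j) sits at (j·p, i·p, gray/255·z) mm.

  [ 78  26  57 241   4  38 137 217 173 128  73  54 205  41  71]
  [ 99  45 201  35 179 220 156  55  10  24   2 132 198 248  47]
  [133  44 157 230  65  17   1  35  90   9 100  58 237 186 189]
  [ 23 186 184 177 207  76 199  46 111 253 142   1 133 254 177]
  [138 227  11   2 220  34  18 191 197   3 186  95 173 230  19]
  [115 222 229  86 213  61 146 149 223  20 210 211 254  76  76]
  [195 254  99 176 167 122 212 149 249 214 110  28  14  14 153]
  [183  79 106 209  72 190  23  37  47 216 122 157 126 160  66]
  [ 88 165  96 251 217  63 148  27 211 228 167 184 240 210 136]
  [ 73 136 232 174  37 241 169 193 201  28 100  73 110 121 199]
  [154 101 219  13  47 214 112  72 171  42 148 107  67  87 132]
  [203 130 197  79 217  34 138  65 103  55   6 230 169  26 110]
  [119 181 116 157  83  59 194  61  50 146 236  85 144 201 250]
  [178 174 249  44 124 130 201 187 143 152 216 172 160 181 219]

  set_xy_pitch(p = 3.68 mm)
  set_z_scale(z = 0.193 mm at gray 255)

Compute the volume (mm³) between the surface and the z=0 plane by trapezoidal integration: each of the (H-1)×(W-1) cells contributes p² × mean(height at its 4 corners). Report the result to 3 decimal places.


height_mm = gray/255 × 0.193; cell vol = 3.68² × mean(4 corners)
unit = 3.68² × 0.193 / (4×255) = 0.00256243 mm³ per gray-sum
row 0: Σ corner-gray over 14 cells = 6093  → 15.6129
row 1: Σ corner-gray over 14 cells = 5936  → 15.2106
row 2: Σ corner-gray over 14 cells = 6918  → 17.7269
row 3: Σ corner-gray over 14 cells = 7469  → 19.1388
row 4: Σ corner-gray over 14 cells = 7722  → 19.7871
row 5: Σ corner-gray over 14 cells = 8355  → 21.4091
row 6: Σ corner-gray over 14 cells = 7301  → 18.7083
row 7: Σ corner-gray over 14 cells = 7975  → 20.4354
row 8: Σ corner-gray over 14 cells = 8540  → 21.8832
row 9: Σ corner-gray over 14 cells = 6988  → 17.9063
row 10: Σ corner-gray over 14 cells = 6297  → 16.1357
row 11: Σ corner-gray over 14 cells = 7006  → 17.9524
row 12: Σ corner-gray over 14 cells = 8458  → 21.6731
Σ rows: total corner-gray = 95058  → 243.5799 mm³

243.580


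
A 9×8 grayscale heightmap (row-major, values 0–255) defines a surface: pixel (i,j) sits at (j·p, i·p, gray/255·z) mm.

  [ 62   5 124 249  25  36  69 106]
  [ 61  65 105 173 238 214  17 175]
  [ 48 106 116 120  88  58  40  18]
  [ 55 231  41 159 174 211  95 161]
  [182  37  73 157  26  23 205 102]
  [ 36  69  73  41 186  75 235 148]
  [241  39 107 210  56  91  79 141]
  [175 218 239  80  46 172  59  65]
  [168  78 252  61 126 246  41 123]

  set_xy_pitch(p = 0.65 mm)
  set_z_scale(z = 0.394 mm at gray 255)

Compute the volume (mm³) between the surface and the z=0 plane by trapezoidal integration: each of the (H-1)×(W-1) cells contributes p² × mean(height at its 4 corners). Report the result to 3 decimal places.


height_mm = gray/255 × 0.394; cell vol = 0.65² × mean(4 corners)
unit = 0.65² × 0.394 / (4×255) = 0.000163201 mm³ per gray-sum
row 0: Σ corner-gray over 7 cells = 3044  → 0.4968
row 1: Σ corner-gray over 7 cells = 2982  → 0.4867
row 2: Σ corner-gray over 7 cells = 3160  → 0.5157
row 3: Σ corner-gray over 7 cells = 3364  → 0.5490
row 4: Σ corner-gray over 7 cells = 2868  → 0.4681
row 5: Σ corner-gray over 7 cells = 3088  → 0.5040
row 6: Σ corner-gray over 7 cells = 3414  → 0.5572
row 7: Σ corner-gray over 7 cells = 3767  → 0.6148
Σ rows: total corner-gray = 25687  → 4.1921 mm³

4.192


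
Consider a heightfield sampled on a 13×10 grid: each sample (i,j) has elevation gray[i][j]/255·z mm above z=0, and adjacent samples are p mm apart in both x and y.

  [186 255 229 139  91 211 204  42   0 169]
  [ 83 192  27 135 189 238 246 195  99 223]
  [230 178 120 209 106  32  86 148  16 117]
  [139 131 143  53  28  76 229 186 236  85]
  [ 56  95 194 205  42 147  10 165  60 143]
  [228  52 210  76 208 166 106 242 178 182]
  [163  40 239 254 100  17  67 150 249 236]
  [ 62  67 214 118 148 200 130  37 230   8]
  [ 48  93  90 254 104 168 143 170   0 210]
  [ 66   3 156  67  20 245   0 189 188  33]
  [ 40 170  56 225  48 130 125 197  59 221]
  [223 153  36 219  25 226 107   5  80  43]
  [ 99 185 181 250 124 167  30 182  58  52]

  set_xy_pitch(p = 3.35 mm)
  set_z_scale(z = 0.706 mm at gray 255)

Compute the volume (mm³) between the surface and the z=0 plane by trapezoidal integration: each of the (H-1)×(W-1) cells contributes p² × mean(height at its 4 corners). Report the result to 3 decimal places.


440.741

height_mm = gray/255 × 0.706; cell vol = 3.35² × mean(4 corners)
unit = 3.35² × 0.706 / (4×255) = 0.00776773 mm³ per gray-sum
row 0: Σ corner-gray over 9 cells = 5645  → 43.8488
row 1: Σ corner-gray over 9 cells = 5085  → 39.4989
row 2: Σ corner-gray over 9 cells = 4525  → 35.1490
row 3: Σ corner-gray over 9 cells = 4423  → 34.3567
row 4: Σ corner-gray over 9 cells = 4921  → 38.2250
row 5: Σ corner-gray over 9 cells = 5517  → 42.8546
row 6: Σ corner-gray over 9 cells = 4989  → 38.7532
row 7: Σ corner-gray over 9 cells = 4660  → 36.1976
row 8: Σ corner-gray over 9 cells = 4137  → 32.1351
row 9: Σ corner-gray over 9 cells = 4116  → 31.9720
row 10: Σ corner-gray over 9 cells = 4249  → 33.0051
row 11: Σ corner-gray over 9 cells = 4473  → 34.7451
Σ rows: total corner-gray = 56740  → 440.7410 mm³


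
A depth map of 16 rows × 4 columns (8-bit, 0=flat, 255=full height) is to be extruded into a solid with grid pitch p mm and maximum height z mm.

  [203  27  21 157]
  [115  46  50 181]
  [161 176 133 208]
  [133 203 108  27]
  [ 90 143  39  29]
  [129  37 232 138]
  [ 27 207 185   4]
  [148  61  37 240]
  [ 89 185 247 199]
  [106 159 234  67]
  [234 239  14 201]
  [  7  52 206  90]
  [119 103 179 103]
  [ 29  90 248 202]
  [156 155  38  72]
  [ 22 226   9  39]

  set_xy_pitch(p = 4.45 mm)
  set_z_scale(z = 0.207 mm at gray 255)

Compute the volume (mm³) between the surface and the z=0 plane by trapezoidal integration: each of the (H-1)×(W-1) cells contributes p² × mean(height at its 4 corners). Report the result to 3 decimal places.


91.704

height_mm = gray/255 × 0.207; cell vol = 4.45² × mean(4 corners)
unit = 4.45² × 0.207 / (4×255) = 0.00401874 mm³ per gray-sum
row 0: Σ corner-gray over 3 cells = 944  → 3.7937
row 1: Σ corner-gray over 3 cells = 1475  → 5.9276
row 2: Σ corner-gray over 3 cells = 1769  → 7.1092
row 3: Σ corner-gray over 3 cells = 1265  → 5.0837
row 4: Σ corner-gray over 3 cells = 1288  → 5.1761
row 5: Σ corner-gray over 3 cells = 1620  → 6.5104
row 6: Σ corner-gray over 3 cells = 1399  → 5.6222
row 7: Σ corner-gray over 3 cells = 1736  → 6.9765
row 8: Σ corner-gray over 3 cells = 2111  → 8.4836
row 9: Σ corner-gray over 3 cells = 1900  → 7.6356
row 10: Σ corner-gray over 3 cells = 1554  → 6.2451
row 11: Σ corner-gray over 3 cells = 1399  → 5.6222
row 12: Σ corner-gray over 3 cells = 1693  → 6.8037
row 13: Σ corner-gray over 3 cells = 1521  → 6.1125
row 14: Σ corner-gray over 3 cells = 1145  → 4.6015
Σ rows: total corner-gray = 22819  → 91.7037 mm³


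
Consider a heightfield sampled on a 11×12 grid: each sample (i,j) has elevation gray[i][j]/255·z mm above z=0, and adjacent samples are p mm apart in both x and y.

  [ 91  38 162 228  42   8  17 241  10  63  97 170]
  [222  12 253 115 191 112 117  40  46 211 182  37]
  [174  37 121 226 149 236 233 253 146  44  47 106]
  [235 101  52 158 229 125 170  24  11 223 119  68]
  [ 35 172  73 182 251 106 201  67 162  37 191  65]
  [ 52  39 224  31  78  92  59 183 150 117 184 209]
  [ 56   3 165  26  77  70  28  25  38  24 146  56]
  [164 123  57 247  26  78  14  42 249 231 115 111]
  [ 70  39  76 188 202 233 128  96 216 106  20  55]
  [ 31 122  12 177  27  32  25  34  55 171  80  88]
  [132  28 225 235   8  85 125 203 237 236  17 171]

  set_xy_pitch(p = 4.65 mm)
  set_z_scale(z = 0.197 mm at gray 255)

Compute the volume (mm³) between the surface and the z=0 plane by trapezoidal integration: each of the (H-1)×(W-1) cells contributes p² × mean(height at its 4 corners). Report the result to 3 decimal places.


210.735

height_mm = gray/255 × 0.197; cell vol = 4.65² × mean(4 corners)
unit = 4.65² × 0.197 / (4×255) = 0.00417611 mm³ per gray-sum
row 0: Σ corner-gray over 11 cells = 4890  → 20.4212
row 1: Σ corner-gray over 11 cells = 6081  → 25.3949
row 2: Σ corner-gray over 11 cells = 5991  → 25.0191
row 3: Σ corner-gray over 11 cells = 5711  → 23.8498
row 4: Σ corner-gray over 11 cells = 5559  → 23.2150
row 5: Σ corner-gray over 11 cells = 3891  → 16.2492
row 6: Σ corner-gray over 11 cells = 3955  → 16.5165
row 7: Σ corner-gray over 11 cells = 5372  → 22.4341
row 8: Σ corner-gray over 11 cells = 4322  → 18.0491
row 9: Σ corner-gray over 11 cells = 4690  → 19.5860
Σ rows: total corner-gray = 50462  → 210.7349 mm³


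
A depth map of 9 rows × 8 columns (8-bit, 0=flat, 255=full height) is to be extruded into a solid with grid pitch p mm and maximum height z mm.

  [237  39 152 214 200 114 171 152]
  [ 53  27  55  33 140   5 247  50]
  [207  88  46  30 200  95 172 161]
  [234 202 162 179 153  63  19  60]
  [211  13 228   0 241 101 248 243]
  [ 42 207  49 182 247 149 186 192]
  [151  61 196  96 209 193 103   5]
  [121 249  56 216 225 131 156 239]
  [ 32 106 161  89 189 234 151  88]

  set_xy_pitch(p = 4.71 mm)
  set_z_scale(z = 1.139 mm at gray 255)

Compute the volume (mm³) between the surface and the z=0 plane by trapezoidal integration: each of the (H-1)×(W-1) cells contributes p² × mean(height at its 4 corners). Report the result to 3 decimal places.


height_mm = gray/255 × 1.139; cell vol = 4.71² × mean(4 corners)
unit = 4.71² × 1.139 / (4×255) = 0.0247722 mm³ per gray-sum
row 0: Σ corner-gray over 7 cells = 3286  → 81.4016
row 1: Σ corner-gray over 7 cells = 2747  → 68.0494
row 2: Σ corner-gray over 7 cells = 3480  → 86.2074
row 3: Σ corner-gray over 7 cells = 3966  → 98.2467
row 4: Σ corner-gray over 7 cells = 4390  → 108.7502
row 5: Σ corner-gray over 7 cells = 4146  → 102.7057
row 6: Σ corner-gray over 7 cells = 4298  → 106.4711
row 7: Σ corner-gray over 7 cells = 4406  → 109.1465
Σ rows: total corner-gray = 30719  → 760.9786 mm³

760.979


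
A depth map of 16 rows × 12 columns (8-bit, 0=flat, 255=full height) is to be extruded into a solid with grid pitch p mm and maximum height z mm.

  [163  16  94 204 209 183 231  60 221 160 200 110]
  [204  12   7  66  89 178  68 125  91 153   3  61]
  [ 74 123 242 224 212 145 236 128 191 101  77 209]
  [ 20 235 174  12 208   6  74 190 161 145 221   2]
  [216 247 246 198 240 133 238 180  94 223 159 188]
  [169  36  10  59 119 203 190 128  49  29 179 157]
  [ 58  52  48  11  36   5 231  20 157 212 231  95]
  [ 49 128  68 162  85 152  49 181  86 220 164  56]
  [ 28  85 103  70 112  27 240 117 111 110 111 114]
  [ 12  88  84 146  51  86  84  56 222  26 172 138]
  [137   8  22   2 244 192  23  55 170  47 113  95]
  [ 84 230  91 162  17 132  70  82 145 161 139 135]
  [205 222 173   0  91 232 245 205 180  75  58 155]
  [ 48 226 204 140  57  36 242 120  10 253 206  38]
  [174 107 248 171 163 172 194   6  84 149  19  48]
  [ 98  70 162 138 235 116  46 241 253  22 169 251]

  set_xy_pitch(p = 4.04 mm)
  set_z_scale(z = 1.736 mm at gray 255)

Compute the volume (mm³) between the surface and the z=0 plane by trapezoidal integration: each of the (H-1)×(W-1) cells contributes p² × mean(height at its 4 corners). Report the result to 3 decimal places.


height_mm = gray/255 × 1.736; cell vol = 4.04² × mean(4 corners)
unit = 4.04² × 1.736 / (4×255) = 0.0277787 mm³ per gray-sum
row 0: Σ corner-gray over 11 cells = 5278  → 146.6161
row 1: Σ corner-gray over 11 cells = 5490  → 152.5052
row 2: Σ corner-gray over 11 cells = 6515  → 180.9784
row 3: Σ corner-gray over 11 cells = 7194  → 199.8401
row 4: Σ corner-gray over 11 cells = 6650  → 184.7285
row 5: Σ corner-gray over 11 cells = 4489  → 124.6987
row 6: Σ corner-gray over 11 cells = 4854  → 134.8379
row 7: Σ corner-gray over 11 cells = 5009  → 139.1436
row 8: Σ corner-gray over 11 cells = 4494  → 124.8376
row 9: Σ corner-gray over 11 cells = 4164  → 115.6706
row 10: Σ corner-gray over 11 cells = 4661  → 129.4766
row 11: Σ corner-gray over 11 cells = 5999  → 166.6446
row 12: Σ corner-gray over 11 cells = 6396  → 177.6727
row 13: Σ corner-gray over 11 cells = 5922  → 164.5056
row 14: Σ corner-gray over 11 cells = 6101  → 169.4780
Σ rows: total corner-gray = 83216  → 2311.6342 mm³

2311.634


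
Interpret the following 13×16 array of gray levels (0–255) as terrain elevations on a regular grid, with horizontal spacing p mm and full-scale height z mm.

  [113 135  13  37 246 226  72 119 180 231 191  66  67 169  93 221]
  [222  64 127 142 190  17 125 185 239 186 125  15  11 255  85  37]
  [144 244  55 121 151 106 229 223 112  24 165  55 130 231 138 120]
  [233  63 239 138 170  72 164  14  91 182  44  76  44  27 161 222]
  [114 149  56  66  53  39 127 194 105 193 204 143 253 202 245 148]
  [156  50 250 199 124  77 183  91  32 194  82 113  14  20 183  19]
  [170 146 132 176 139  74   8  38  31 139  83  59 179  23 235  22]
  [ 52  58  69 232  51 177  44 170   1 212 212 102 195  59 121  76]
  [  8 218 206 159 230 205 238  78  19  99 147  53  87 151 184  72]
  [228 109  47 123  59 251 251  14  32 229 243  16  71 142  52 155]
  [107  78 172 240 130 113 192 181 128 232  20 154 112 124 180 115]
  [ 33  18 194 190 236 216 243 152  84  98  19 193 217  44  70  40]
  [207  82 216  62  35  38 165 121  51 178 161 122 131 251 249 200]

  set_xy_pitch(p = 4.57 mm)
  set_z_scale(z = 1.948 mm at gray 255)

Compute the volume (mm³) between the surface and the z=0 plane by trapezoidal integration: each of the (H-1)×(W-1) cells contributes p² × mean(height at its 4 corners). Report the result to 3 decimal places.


height_mm = gray/255 × 1.948; cell vol = 4.57² × mean(4 corners)
unit = 4.57² × 1.948 / (4×255) = 0.0398861 mm³ per gray-sum
row 0: Σ corner-gray over 15 cells = 7815  → 311.7096
row 1: Σ corner-gray over 15 cells = 8023  → 320.0059
row 2: Σ corner-gray over 15 cells = 7657  → 305.4076
row 3: Σ corner-gray over 15 cells = 7745  → 308.9176
row 4: Σ corner-gray over 15 cells = 7719  → 307.8805
row 5: Σ corner-gray over 15 cells = 6515  → 259.8577
row 6: Σ corner-gray over 15 cells = 6650  → 265.2423
row 7: Σ corner-gray over 15 cells = 7762  → 309.5956
row 8: Σ corner-gray over 15 cells = 7889  → 314.6612
row 9: Σ corner-gray over 15 cells = 7995  → 318.8891
row 10: Σ corner-gray over 15 cells = 8355  → 333.2481
row 11: Σ corner-gray over 15 cells = 8152  → 325.1512
Σ rows: total corner-gray = 92277  → 3680.5663 mm³

3680.566


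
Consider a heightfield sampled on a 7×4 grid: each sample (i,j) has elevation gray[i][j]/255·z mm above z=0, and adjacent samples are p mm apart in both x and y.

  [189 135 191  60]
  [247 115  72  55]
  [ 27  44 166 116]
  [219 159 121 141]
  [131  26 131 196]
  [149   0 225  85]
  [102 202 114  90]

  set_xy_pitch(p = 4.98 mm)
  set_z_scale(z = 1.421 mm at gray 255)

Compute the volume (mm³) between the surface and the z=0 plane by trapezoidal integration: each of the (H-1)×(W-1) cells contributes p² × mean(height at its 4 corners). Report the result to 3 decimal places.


height_mm = gray/255 × 1.421; cell vol = 4.98² × mean(4 corners)
unit = 4.98² × 1.421 / (4×255) = 0.0345504 mm³ per gray-sum
row 0: Σ corner-gray over 3 cells = 1577  → 54.4859
row 1: Σ corner-gray over 3 cells = 1239  → 42.8079
row 2: Σ corner-gray over 3 cells = 1483  → 51.2382
row 3: Σ corner-gray over 3 cells = 1561  → 53.9331
row 4: Σ corner-gray over 3 cells = 1325  → 45.7792
row 5: Σ corner-gray over 3 cells = 1508  → 52.1019
Σ rows: total corner-gray = 8693  → 300.3463 mm³

300.346


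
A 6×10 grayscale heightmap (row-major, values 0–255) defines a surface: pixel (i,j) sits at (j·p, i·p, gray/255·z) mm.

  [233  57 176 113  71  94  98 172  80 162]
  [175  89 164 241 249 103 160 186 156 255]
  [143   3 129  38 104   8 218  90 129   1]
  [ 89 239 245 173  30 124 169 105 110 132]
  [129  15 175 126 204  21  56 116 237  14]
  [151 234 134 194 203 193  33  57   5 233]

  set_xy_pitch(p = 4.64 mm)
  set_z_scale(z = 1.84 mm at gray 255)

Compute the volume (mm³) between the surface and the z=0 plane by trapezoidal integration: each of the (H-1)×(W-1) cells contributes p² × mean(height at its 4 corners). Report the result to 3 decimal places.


height_mm = gray/255 × 1.84; cell vol = 4.64² × mean(4 corners)
unit = 4.64² × 1.84 / (4×255) = 0.0388377 mm³ per gray-sum
row 0: Σ corner-gray over 9 cells = 5243  → 203.6261
row 1: Σ corner-gray over 9 cells = 4708  → 182.8479
row 2: Σ corner-gray over 9 cells = 4193  → 162.8465
row 3: Σ corner-gray over 9 cells = 4654  → 180.7507
row 4: Σ corner-gray over 9 cells = 4533  → 176.0513
Σ rows: total corner-gray = 23331  → 906.1226 mm³

906.123


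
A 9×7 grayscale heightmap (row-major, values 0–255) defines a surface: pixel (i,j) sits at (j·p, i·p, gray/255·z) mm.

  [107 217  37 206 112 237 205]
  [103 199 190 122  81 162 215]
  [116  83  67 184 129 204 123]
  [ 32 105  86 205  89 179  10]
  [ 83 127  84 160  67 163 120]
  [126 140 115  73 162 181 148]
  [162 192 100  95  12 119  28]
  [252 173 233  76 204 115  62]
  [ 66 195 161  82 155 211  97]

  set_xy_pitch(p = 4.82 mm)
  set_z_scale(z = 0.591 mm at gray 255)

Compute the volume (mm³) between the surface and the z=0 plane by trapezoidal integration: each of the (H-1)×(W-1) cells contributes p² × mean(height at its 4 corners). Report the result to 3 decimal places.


height_mm = gray/255 × 0.591; cell vol = 4.82² × mean(4 corners)
unit = 4.82² × 0.591 / (4×255) = 0.0134611 mm³ per gray-sum
row 0: Σ corner-gray over 6 cells = 3756  → 50.5600
row 1: Σ corner-gray over 6 cells = 3399  → 45.7544
row 2: Σ corner-gray over 6 cells = 2943  → 39.6161
row 3: Σ corner-gray over 6 cells = 2775  → 37.3546
row 4: Σ corner-gray over 6 cells = 3021  → 40.6661
row 5: Σ corner-gray over 6 cells = 2842  → 38.2565
row 6: Σ corner-gray over 6 cells = 3142  → 42.2949
row 7: Σ corner-gray over 6 cells = 3687  → 49.6312
Σ rows: total corner-gray = 25565  → 344.1337 mm³

344.134


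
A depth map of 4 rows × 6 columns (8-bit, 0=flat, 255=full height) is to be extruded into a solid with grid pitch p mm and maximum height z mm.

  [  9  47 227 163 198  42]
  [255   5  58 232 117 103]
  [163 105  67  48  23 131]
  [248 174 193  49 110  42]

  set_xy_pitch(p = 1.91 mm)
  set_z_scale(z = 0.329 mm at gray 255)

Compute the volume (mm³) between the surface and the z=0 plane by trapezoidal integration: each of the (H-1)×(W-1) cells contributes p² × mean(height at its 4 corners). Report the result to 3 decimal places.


7.751

height_mm = gray/255 × 0.329; cell vol = 1.91² × mean(4 corners)
unit = 1.91² × 0.329 / (4×255) = 0.00117669 mm³ per gray-sum
row 0: Σ corner-gray over 5 cells = 2503  → 2.9453
row 1: Σ corner-gray over 5 cells = 1962  → 2.3087
row 2: Σ corner-gray over 5 cells = 2122  → 2.4969
Σ rows: total corner-gray = 6587  → 7.7509 mm³


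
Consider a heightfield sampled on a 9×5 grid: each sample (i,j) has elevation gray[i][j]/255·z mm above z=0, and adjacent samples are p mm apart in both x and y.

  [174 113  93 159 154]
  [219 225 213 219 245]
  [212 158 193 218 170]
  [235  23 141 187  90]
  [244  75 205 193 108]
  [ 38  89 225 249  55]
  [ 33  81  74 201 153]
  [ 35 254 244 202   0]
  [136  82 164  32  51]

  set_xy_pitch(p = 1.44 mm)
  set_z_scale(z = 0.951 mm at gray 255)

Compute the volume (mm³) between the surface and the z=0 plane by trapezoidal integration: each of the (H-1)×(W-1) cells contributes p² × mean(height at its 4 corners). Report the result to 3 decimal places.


height_mm = gray/255 × 0.951; cell vol = 1.44² × mean(4 corners)
unit = 1.44² × 0.951 / (4×255) = 0.00193333 mm³ per gray-sum
row 0: Σ corner-gray over 4 cells = 2836  → 5.4829
row 1: Σ corner-gray over 4 cells = 3298  → 6.3761
row 2: Σ corner-gray over 4 cells = 2547  → 4.9242
row 3: Σ corner-gray over 4 cells = 2325  → 4.4950
row 4: Σ corner-gray over 4 cells = 2517  → 4.8662
row 5: Σ corner-gray over 4 cells = 2117  → 4.0929
row 6: Σ corner-gray over 4 cells = 2333  → 4.5105
row 7: Σ corner-gray over 4 cells = 2178  → 4.2108
Σ rows: total corner-gray = 20151  → 38.9585 mm³

38.958


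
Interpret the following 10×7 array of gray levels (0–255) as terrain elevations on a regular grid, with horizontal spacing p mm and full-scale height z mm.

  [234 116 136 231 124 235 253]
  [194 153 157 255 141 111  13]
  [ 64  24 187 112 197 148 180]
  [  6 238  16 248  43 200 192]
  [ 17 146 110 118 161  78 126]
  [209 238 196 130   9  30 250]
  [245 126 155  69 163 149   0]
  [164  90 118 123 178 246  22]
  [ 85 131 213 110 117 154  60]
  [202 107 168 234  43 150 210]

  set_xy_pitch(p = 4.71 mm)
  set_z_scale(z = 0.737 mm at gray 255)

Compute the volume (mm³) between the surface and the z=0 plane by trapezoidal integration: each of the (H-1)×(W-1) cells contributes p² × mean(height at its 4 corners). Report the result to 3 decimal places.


480.761

height_mm = gray/255 × 0.737; cell vol = 4.71² × mean(4 corners)
unit = 4.71² × 0.737 / (4×255) = 0.0160291 mm³ per gray-sum
row 0: Σ corner-gray over 6 cells = 4012  → 64.3087
row 1: Σ corner-gray over 6 cells = 3421  → 54.8356
row 2: Σ corner-gray over 6 cells = 3268  → 52.3831
row 3: Σ corner-gray over 6 cells = 3057  → 49.0010
row 4: Σ corner-gray over 6 cells = 3034  → 48.6323
row 5: Σ corner-gray over 6 cells = 3234  → 51.8381
row 6: Σ corner-gray over 6 cells = 3265  → 52.3350
row 7: Σ corner-gray over 6 cells = 3291  → 52.7518
row 8: Σ corner-gray over 6 cells = 3411  → 54.6753
Σ rows: total corner-gray = 29993  → 480.7608 mm³


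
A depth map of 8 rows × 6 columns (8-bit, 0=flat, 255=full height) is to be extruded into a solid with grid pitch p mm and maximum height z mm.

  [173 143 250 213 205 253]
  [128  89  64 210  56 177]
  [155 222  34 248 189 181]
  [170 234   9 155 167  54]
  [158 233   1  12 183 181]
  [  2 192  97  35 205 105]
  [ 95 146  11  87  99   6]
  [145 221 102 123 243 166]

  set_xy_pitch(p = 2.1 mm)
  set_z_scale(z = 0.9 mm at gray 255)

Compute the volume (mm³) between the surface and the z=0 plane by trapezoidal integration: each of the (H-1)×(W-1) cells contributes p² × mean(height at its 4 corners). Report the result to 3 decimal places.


height_mm = gray/255 × 0.9; cell vol = 2.1² × mean(4 corners)
unit = 2.1² × 0.9 / (4×255) = 0.00389118 mm³ per gray-sum
row 0: Σ corner-gray over 5 cells = 3191  → 12.4167
row 1: Σ corner-gray over 5 cells = 2865  → 11.1482
row 2: Σ corner-gray over 5 cells = 3076  → 11.9693
row 3: Σ corner-gray over 5 cells = 2551  → 9.9264
row 4: Σ corner-gray over 5 cells = 2362  → 9.1910
row 5: Σ corner-gray over 5 cells = 1952  → 7.5956
row 6: Σ corner-gray over 5 cells = 2476  → 9.6346
Σ rows: total corner-gray = 18473  → 71.8817 mm³

71.882


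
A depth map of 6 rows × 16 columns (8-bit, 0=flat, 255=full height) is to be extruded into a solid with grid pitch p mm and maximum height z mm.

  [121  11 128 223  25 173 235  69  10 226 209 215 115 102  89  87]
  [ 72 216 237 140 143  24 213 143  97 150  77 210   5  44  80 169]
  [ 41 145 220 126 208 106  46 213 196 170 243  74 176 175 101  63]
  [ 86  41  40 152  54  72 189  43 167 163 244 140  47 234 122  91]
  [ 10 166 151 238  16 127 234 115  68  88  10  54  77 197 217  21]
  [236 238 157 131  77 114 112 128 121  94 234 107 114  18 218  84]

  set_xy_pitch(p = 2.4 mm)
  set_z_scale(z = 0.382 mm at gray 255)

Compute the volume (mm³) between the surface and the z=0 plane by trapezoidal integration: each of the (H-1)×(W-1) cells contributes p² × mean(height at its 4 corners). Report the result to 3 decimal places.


height_mm = gray/255 × 0.382; cell vol = 2.4² × mean(4 corners)
unit = 2.4² × 0.382 / (4×255) = 0.00215718 mm³ per gray-sum
row 0: Σ corner-gray over 15 cells = 7667  → 16.5391
row 1: Σ corner-gray over 15 cells = 8301  → 17.9067
row 2: Σ corner-gray over 15 cells = 8095  → 17.4623
row 3: Σ corner-gray over 15 cells = 7140  → 15.4022
row 4: Σ corner-gray over 15 cells = 7593  → 16.3794
Σ rows: total corner-gray = 38796  → 83.6898 mm³

83.690


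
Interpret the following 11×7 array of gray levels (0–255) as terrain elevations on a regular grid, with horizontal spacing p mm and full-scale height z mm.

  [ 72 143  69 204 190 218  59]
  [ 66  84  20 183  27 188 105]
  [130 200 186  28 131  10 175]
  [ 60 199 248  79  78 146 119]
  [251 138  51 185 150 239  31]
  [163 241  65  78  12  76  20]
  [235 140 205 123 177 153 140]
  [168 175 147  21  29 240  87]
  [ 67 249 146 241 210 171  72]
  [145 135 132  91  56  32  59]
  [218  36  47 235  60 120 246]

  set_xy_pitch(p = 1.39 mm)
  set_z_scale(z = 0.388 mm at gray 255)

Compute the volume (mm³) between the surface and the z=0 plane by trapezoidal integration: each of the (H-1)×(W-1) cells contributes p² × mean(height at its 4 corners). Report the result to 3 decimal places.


22.846

height_mm = gray/255 × 0.388; cell vol = 1.39² × mean(4 corners)
unit = 1.39² × 0.388 / (4×255) = 0.000734956 mm³ per gray-sum
row 0: Σ corner-gray over 6 cells = 2954  → 2.1711
row 1: Σ corner-gray over 6 cells = 2590  → 1.9035
row 2: Σ corner-gray over 6 cells = 3094  → 2.2740
row 3: Σ corner-gray over 6 cells = 3487  → 2.5628
row 4: Σ corner-gray over 6 cells = 2935  → 2.1571
row 5: Σ corner-gray over 6 cells = 3098  → 2.2769
row 6: Σ corner-gray over 6 cells = 3450  → 2.5356
row 7: Σ corner-gray over 6 cells = 3652  → 2.6841
row 8: Σ corner-gray over 6 cells = 3269  → 2.4026
row 9: Σ corner-gray over 6 cells = 2556  → 1.8785
Σ rows: total corner-gray = 31085  → 22.8461 mm³


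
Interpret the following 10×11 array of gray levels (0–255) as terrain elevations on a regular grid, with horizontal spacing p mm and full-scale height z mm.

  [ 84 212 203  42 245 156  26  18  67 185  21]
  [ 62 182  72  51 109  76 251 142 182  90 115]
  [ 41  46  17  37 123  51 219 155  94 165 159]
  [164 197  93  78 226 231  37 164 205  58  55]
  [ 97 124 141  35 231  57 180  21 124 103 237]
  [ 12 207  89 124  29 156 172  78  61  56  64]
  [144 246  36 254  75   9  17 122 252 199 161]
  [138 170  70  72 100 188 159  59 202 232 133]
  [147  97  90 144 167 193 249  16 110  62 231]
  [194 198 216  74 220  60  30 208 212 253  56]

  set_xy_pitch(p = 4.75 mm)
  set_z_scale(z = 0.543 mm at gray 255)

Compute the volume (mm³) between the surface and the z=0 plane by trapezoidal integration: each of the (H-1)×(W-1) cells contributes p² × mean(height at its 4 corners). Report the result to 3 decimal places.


height_mm = gray/255 × 0.543; cell vol = 4.75² × mean(4 corners)
unit = 4.75² × 0.543 / (4×255) = 0.0120112 mm³ per gray-sum
row 0: Σ corner-gray over 10 cells = 4900  → 58.8549
row 1: Σ corner-gray over 10 cells = 4501  → 54.0625
row 2: Σ corner-gray over 10 cells = 4811  → 57.7859
row 3: Σ corner-gray over 10 cells = 5163  → 62.0139
row 4: Σ corner-gray over 10 cells = 4386  → 52.6812
row 5: Σ corner-gray over 10 cells = 4745  → 56.9932
row 6: Σ corner-gray over 10 cells = 5500  → 66.0617
row 7: Σ corner-gray over 10 cells = 5409  → 64.9687
row 8: Σ corner-gray over 10 cells = 5826  → 69.9773
Σ rows: total corner-gray = 45241  → 543.3993 mm³

543.399


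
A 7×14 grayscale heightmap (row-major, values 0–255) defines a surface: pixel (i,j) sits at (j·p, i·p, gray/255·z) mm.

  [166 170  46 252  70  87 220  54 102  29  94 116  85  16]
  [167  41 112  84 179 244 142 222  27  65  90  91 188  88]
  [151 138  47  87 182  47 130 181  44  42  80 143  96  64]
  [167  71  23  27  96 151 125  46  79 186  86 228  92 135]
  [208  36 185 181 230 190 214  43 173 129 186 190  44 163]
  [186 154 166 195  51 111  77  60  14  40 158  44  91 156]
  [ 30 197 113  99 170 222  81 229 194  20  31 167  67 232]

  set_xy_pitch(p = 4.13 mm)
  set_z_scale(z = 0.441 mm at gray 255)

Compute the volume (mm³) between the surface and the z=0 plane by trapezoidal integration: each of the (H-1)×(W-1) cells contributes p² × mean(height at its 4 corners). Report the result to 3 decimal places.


height_mm = gray/255 × 0.441; cell vol = 4.13² × mean(4 corners)
unit = 4.13² × 0.441 / (4×255) = 0.0073746 mm³ per gray-sum
row 0: Σ corner-gray over 13 cells = 6057  → 44.6680
row 1: Σ corner-gray over 13 cells = 5874  → 43.3184
row 2: Σ corner-gray over 13 cells = 5371  → 39.6090
row 3: Σ corner-gray over 13 cells = 6695  → 49.3730
row 4: Σ corner-gray over 13 cells = 6637  → 48.9452
row 5: Σ corner-gray over 13 cells = 6106  → 45.0293
Σ rows: total corner-gray = 36740  → 270.9428 mm³

270.943
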